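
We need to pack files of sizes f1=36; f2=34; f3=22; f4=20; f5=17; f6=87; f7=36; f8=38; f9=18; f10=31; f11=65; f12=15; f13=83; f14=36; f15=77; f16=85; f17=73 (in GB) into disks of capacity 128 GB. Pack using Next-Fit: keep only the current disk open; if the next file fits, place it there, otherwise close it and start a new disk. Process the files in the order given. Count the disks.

f1 (36 GB) → disk 1 (remaining 92 GB)
f2 (34 GB) → disk 1 (remaining 58 GB)
f3 (22 GB) → disk 1 (remaining 36 GB)
f4 (20 GB) → disk 1 (remaining 16 GB)
f5 (17 GB) → disk 2 (remaining 111 GB)
f6 (87 GB) → disk 2 (remaining 24 GB)
f7 (36 GB) → disk 3 (remaining 92 GB)
f8 (38 GB) → disk 3 (remaining 54 GB)
f9 (18 GB) → disk 3 (remaining 36 GB)
f10 (31 GB) → disk 3 (remaining 5 GB)
f11 (65 GB) → disk 4 (remaining 63 GB)
f12 (15 GB) → disk 4 (remaining 48 GB)
f13 (83 GB) → disk 5 (remaining 45 GB)
f14 (36 GB) → disk 5 (remaining 9 GB)
f15 (77 GB) → disk 6 (remaining 51 GB)
f16 (85 GB) → disk 7 (remaining 43 GB)
f17 (73 GB) → disk 8 (remaining 55 GB)
Final disks: [36,34,22,20] [17,87] [36,38,18,31] [65,15] [83,36] [77] [85] [73].

8 disks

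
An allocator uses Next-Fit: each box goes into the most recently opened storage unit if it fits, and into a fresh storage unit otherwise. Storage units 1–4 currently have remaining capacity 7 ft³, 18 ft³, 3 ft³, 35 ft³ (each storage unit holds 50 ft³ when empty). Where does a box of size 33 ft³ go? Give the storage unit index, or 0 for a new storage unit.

4

Next-Fit only looks at storage unit 4, which has 35 ft³ free.
33 ft³ fits there.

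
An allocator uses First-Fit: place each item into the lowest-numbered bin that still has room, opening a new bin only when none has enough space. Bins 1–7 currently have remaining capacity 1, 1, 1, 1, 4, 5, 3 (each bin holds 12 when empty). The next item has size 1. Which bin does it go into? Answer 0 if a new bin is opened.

1

Bins with room: bin 1 (1), bin 2 (1), bin 3 (1), bin 4 (1), bin 5 (4), bin 6 (5), bin 7 (3).
The first with room is bin 1.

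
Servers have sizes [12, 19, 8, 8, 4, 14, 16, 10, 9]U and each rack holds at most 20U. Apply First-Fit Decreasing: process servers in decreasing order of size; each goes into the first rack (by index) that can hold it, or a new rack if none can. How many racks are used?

Sorted descending: 19, 16, 14, 12, 10, 9, 8, 8, 4.
Put 19U in rack 1; 1U remain.
Put 16U in rack 2; 4U remain.
Put 14U in rack 3; 6U remain.
Put 12U in rack 4; 8U remain.
Put 10U in rack 5; 10U remain.
Put 9U in rack 5; 1U remain.
Put 8U in rack 4; 0U remain.
Put 8U in rack 6; 12U remain.
Put 4U in rack 2; 0U remain.
Final racks: [19] [16,4] [14] [12,8] [10,9] [8].

6 racks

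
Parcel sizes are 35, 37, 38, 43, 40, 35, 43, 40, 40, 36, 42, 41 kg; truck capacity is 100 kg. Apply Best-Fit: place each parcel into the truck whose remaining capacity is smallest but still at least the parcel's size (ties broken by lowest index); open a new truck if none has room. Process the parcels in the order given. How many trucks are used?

6

Put 35 kg in truck 1; 65 kg remain.
Put 37 kg in truck 1; 28 kg remain.
Put 38 kg in truck 2; 62 kg remain.
Put 43 kg in truck 2; 19 kg remain.
Put 40 kg in truck 3; 60 kg remain.
Put 35 kg in truck 3; 25 kg remain.
Put 43 kg in truck 4; 57 kg remain.
Put 40 kg in truck 4; 17 kg remain.
Put 40 kg in truck 5; 60 kg remain.
Put 36 kg in truck 5; 24 kg remain.
Put 42 kg in truck 6; 58 kg remain.
Put 41 kg in truck 6; 17 kg remain.
Final trucks: [35,37] [38,43] [40,35] [43,40] [40,36] [42,41].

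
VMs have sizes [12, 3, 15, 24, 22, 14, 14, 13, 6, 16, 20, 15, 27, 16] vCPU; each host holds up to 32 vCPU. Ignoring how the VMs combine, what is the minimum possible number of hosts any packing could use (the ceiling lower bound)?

Total size = 12 + 3 + 15 + 24 + 22 + 14 + 14 + 13 + 6 + 16 + 20 + 15 + 27 + 16 = 217 vCPU.
⌈217 / 32⌉ = 7.

7 hosts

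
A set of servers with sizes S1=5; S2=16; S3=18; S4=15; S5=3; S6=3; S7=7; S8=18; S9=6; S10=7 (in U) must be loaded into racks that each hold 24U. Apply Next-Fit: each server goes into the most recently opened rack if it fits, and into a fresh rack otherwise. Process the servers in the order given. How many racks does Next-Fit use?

6

rack 1: place S1 (5U), 19U left
rack 1: place S2 (16U), 3U left
rack 2: place S3 (18U), 6U left
rack 3: place S4 (15U), 9U left
rack 3: place S5 (3U), 6U left
rack 3: place S6 (3U), 3U left
rack 4: place S7 (7U), 17U left
rack 5: place S8 (18U), 6U left
rack 5: place S9 (6U), 0U left
rack 6: place S10 (7U), 17U left
Final racks: [5,16] [18] [15,3,3] [7] [18,6] [7].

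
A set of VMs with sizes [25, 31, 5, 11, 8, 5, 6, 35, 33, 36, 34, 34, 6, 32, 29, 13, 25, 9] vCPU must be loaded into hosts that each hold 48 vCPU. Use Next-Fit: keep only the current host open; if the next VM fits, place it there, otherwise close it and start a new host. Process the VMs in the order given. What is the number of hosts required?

Put 25 vCPU in host 1; 23 vCPU remain.
Put 31 vCPU in host 2; 17 vCPU remain.
Put 5 vCPU in host 2; 12 vCPU remain.
Put 11 vCPU in host 2; 1 vCPU remain.
Put 8 vCPU in host 3; 40 vCPU remain.
Put 5 vCPU in host 3; 35 vCPU remain.
Put 6 vCPU in host 3; 29 vCPU remain.
Put 35 vCPU in host 4; 13 vCPU remain.
Put 33 vCPU in host 5; 15 vCPU remain.
Put 36 vCPU in host 6; 12 vCPU remain.
Put 34 vCPU in host 7; 14 vCPU remain.
Put 34 vCPU in host 8; 14 vCPU remain.
Put 6 vCPU in host 8; 8 vCPU remain.
Put 32 vCPU in host 9; 16 vCPU remain.
Put 29 vCPU in host 10; 19 vCPU remain.
Put 13 vCPU in host 10; 6 vCPU remain.
Put 25 vCPU in host 11; 23 vCPU remain.
Put 9 vCPU in host 11; 14 vCPU remain.
Final hosts: [25] [31,5,11] [8,5,6] [35] [33] [36] [34] [34,6] [32] [29,13] [25,9].

11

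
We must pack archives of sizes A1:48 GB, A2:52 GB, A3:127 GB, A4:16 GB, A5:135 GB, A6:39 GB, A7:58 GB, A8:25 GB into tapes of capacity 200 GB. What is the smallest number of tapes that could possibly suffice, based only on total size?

Total size = 48 + 52 + 127 + 16 + 135 + 39 + 58 + 25 = 500 GB.
⌈500 / 200⌉ = 3.

3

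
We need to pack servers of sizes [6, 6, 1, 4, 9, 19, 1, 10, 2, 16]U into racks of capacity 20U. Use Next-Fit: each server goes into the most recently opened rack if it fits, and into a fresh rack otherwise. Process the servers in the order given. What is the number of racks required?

5 racks

Put 6U in rack 1; 14U remain.
Put 6U in rack 1; 8U remain.
Put 1U in rack 1; 7U remain.
Put 4U in rack 1; 3U remain.
Put 9U in rack 2; 11U remain.
Put 19U in rack 3; 1U remain.
Put 1U in rack 3; 0U remain.
Put 10U in rack 4; 10U remain.
Put 2U in rack 4; 8U remain.
Put 16U in rack 5; 4U remain.
Final racks: [6,6,1,4] [9] [19,1] [10,2] [16].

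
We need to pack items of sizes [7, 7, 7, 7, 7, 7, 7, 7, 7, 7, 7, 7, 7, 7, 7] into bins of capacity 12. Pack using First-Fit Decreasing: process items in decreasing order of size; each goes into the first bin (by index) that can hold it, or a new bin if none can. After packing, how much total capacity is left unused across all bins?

75

Sorted descending: 7, 7, 7, 7, 7, 7, 7, 7, 7, 7, 7, 7, 7, 7, 7.
bin 1: place 7, 5 left
bin 2: place 7, 5 left
bin 3: place 7, 5 left
bin 4: place 7, 5 left
bin 5: place 7, 5 left
bin 6: place 7, 5 left
bin 7: place 7, 5 left
bin 8: place 7, 5 left
bin 9: place 7, 5 left
bin 10: place 7, 5 left
bin 11: place 7, 5 left
bin 12: place 7, 5 left
bin 13: place 7, 5 left
bin 14: place 7, 5 left
bin 15: place 7, 5 left
15 bins × 12 = 180; used 105; unused 75.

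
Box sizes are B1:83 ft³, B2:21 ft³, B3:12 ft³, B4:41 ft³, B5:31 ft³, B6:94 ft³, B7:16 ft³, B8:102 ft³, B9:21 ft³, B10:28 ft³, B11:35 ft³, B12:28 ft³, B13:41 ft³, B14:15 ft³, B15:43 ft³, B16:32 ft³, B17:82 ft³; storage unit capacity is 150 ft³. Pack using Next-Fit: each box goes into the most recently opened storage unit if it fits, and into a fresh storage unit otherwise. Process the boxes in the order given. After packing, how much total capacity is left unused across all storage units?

325

B1 (83 ft³) → storage unit 1 (remaining 67 ft³)
B2 (21 ft³) → storage unit 1 (remaining 46 ft³)
B3 (12 ft³) → storage unit 1 (remaining 34 ft³)
B4 (41 ft³) → storage unit 2 (remaining 109 ft³)
B5 (31 ft³) → storage unit 2 (remaining 78 ft³)
B6 (94 ft³) → storage unit 3 (remaining 56 ft³)
B7 (16 ft³) → storage unit 3 (remaining 40 ft³)
B8 (102 ft³) → storage unit 4 (remaining 48 ft³)
B9 (21 ft³) → storage unit 4 (remaining 27 ft³)
B10 (28 ft³) → storage unit 5 (remaining 122 ft³)
B11 (35 ft³) → storage unit 5 (remaining 87 ft³)
B12 (28 ft³) → storage unit 5 (remaining 59 ft³)
B13 (41 ft³) → storage unit 5 (remaining 18 ft³)
B14 (15 ft³) → storage unit 5 (remaining 3 ft³)
B15 (43 ft³) → storage unit 6 (remaining 107 ft³)
B16 (32 ft³) → storage unit 6 (remaining 75 ft³)
B17 (82 ft³) → storage unit 7 (remaining 68 ft³)
7 storage units × 150 ft³ = 1050 ft³; used 725 ft³; unused 325 ft³.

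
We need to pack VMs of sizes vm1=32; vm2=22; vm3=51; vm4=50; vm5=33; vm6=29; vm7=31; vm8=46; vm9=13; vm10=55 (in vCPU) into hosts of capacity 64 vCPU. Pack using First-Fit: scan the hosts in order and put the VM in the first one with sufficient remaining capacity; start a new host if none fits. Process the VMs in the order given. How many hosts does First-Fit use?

7

host 1: place vm1 (32 vCPU), 32 vCPU left
host 1: place vm2 (22 vCPU), 10 vCPU left
host 2: place vm3 (51 vCPU), 13 vCPU left
host 3: place vm4 (50 vCPU), 14 vCPU left
host 4: place vm5 (33 vCPU), 31 vCPU left
host 4: place vm6 (29 vCPU), 2 vCPU left
host 5: place vm7 (31 vCPU), 33 vCPU left
host 6: place vm8 (46 vCPU), 18 vCPU left
host 2: place vm9 (13 vCPU), 0 vCPU left
host 7: place vm10 (55 vCPU), 9 vCPU left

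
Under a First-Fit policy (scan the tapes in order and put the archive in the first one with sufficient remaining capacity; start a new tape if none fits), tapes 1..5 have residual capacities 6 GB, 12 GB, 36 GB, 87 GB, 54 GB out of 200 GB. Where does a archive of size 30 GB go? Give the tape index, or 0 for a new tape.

3

Tapes with room: tape 3 (36 GB), tape 4 (87 GB), tape 5 (54 GB).
The first with room is tape 3.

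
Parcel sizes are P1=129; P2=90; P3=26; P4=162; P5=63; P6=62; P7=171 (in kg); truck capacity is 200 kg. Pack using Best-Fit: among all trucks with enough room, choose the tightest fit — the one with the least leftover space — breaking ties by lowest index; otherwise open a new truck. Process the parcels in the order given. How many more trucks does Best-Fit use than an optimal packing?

Best-Fit: [129,26] [90,63] [162] [62] [171] → 5 trucks.
Total size 703 kg; any packing needs at least ⌈703/200⌉ = 4 trucks.
An optimal packing achieves that bound: [171,26] [162] [129,63] [90,62] → 4 trucks.
Excess: 5 − 4 = 1.

1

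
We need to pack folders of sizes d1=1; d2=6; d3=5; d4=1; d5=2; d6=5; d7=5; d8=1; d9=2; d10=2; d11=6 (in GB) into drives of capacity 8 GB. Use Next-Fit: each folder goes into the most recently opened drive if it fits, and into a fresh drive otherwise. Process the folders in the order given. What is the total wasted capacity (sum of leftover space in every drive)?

drive 1: place d1 (1 GB), 7 GB left
drive 1: place d2 (6 GB), 1 GB left
drive 2: place d3 (5 GB), 3 GB left
drive 2: place d4 (1 GB), 2 GB left
drive 2: place d5 (2 GB), 0 GB left
drive 3: place d6 (5 GB), 3 GB left
drive 4: place d7 (5 GB), 3 GB left
drive 4: place d8 (1 GB), 2 GB left
drive 4: place d9 (2 GB), 0 GB left
drive 5: place d10 (2 GB), 6 GB left
drive 5: place d11 (6 GB), 0 GB left
5 drives × 8 GB = 40 GB; used 36 GB; unused 4 GB.

4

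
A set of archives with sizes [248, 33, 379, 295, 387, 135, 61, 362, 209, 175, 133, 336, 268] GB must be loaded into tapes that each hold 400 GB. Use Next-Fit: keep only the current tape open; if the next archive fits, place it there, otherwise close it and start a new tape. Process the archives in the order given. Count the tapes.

10

248 GB → tape 1 (remaining 152 GB)
33 GB → tape 1 (remaining 119 GB)
379 GB → tape 2 (remaining 21 GB)
295 GB → tape 3 (remaining 105 GB)
387 GB → tape 4 (remaining 13 GB)
135 GB → tape 5 (remaining 265 GB)
61 GB → tape 5 (remaining 204 GB)
362 GB → tape 6 (remaining 38 GB)
209 GB → tape 7 (remaining 191 GB)
175 GB → tape 7 (remaining 16 GB)
133 GB → tape 8 (remaining 267 GB)
336 GB → tape 9 (remaining 64 GB)
268 GB → tape 10 (remaining 132 GB)
Final tapes: [248,33] [379] [295] [387] [135,61] [362] [209,175] [133] [336] [268].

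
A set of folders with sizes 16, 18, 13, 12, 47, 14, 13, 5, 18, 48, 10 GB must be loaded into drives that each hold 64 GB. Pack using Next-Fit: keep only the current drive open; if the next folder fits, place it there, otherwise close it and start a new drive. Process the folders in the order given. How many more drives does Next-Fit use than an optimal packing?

Next-Fit: [16,18,13,12] [47,14] [13,5,18] [48,10] → 4 drives.
Total size 214 GB; any packing needs at least ⌈214/64⌉ = 4 drives.
So 4 is already optimal.

0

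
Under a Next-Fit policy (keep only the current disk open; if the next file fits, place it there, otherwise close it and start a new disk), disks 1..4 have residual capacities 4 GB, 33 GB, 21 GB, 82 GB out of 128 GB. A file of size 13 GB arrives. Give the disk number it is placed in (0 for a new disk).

4

Next-Fit only looks at disk 4, which has 82 GB free.
13 GB fits there.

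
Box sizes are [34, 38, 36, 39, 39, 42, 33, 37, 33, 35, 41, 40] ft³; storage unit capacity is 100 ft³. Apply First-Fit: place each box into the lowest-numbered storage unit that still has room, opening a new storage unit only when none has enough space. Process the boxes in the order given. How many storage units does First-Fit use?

34 ft³ → storage unit 1 (remaining 66 ft³)
38 ft³ → storage unit 1 (remaining 28 ft³)
36 ft³ → storage unit 2 (remaining 64 ft³)
39 ft³ → storage unit 2 (remaining 25 ft³)
39 ft³ → storage unit 3 (remaining 61 ft³)
42 ft³ → storage unit 3 (remaining 19 ft³)
33 ft³ → storage unit 4 (remaining 67 ft³)
37 ft³ → storage unit 4 (remaining 30 ft³)
33 ft³ → storage unit 5 (remaining 67 ft³)
35 ft³ → storage unit 5 (remaining 32 ft³)
41 ft³ → storage unit 6 (remaining 59 ft³)
40 ft³ → storage unit 6 (remaining 19 ft³)
Final storage units: [34,38] [36,39] [39,42] [33,37] [33,35] [41,40].

6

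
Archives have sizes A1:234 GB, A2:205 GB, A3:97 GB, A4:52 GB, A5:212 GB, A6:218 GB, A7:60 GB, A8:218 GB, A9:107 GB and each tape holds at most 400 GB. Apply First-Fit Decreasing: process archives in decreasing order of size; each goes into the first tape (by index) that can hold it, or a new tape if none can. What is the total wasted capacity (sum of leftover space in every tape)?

Sorted descending: 234, 218, 218, 212, 205, 107, 97, 60, 52.
234 GB → tape 1 (remaining 166 GB)
218 GB → tape 2 (remaining 182 GB)
218 GB → tape 3 (remaining 182 GB)
212 GB → tape 4 (remaining 188 GB)
205 GB → tape 5 (remaining 195 GB)
107 GB → tape 1 (remaining 59 GB)
97 GB → tape 2 (remaining 85 GB)
60 GB → tape 2 (remaining 25 GB)
52 GB → tape 1 (remaining 7 GB)
5 tapes × 400 GB = 2000 GB; used 1403 GB; unused 597 GB.

597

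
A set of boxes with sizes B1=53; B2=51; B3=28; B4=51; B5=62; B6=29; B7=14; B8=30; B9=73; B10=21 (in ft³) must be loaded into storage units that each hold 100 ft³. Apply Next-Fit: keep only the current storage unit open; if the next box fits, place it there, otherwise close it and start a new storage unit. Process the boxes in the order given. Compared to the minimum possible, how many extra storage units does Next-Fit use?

1

Next-Fit: [53] [51,28] [51] [62,29] [14,30] [73,21] → 6 storage units.
Total size 412 ft³; any packing needs at least ⌈412/100⌉ = 5 storage units.
An optimal packing achieves that bound: [73,21] [62,30] [53,29,14] [51,28] [51] → 5 storage units.
Excess: 6 − 5 = 1.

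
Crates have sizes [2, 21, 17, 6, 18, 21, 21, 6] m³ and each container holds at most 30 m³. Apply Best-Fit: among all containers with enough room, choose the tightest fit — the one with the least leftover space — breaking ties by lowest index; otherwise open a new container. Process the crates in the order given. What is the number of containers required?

Put 2 m³ in container 1; 28 m³ remain.
Put 21 m³ in container 1; 7 m³ remain.
Put 17 m³ in container 2; 13 m³ remain.
Put 6 m³ in container 1; 1 m³ remain.
Put 18 m³ in container 3; 12 m³ remain.
Put 21 m³ in container 4; 9 m³ remain.
Put 21 m³ in container 5; 9 m³ remain.
Put 6 m³ in container 4; 3 m³ remain.
Final containers: [2,21,6] [17] [18] [21,6] [21].

5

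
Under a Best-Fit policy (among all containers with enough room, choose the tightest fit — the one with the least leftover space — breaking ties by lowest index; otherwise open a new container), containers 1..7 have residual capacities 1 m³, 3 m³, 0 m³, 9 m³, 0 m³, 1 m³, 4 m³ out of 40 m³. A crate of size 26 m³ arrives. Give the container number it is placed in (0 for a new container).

0

No container has ≥ 26 m³ free, so a new container is opened.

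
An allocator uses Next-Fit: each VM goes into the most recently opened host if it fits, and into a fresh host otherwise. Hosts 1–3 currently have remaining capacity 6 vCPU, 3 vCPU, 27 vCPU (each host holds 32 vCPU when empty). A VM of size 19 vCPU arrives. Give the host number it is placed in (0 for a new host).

Next-Fit only looks at host 3, which has 27 vCPU free.
19 vCPU fits there.

3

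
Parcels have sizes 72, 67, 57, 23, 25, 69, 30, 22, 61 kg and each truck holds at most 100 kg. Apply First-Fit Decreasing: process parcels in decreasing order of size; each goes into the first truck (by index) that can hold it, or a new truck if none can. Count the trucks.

Sorted descending: 72, 69, 67, 61, 57, 30, 25, 23, 22.
truck 1: place 72 kg, 28 kg left
truck 2: place 69 kg, 31 kg left
truck 3: place 67 kg, 33 kg left
truck 4: place 61 kg, 39 kg left
truck 5: place 57 kg, 43 kg left
truck 2: place 30 kg, 1 kg left
truck 1: place 25 kg, 3 kg left
truck 3: place 23 kg, 10 kg left
truck 4: place 22 kg, 17 kg left

5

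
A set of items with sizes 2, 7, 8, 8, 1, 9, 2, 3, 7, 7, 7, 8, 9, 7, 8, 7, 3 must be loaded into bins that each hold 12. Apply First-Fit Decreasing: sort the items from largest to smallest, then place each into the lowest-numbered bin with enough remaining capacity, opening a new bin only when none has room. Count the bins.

12

Sorted descending: 9, 9, 8, 8, 8, 8, 7, 7, 7, 7, 7, 7, 3, 3, 2, 2, 1.
bin 1: place 9, 3 left
bin 2: place 9, 3 left
bin 3: place 8, 4 left
bin 4: place 8, 4 left
bin 5: place 8, 4 left
bin 6: place 8, 4 left
bin 7: place 7, 5 left
bin 8: place 7, 5 left
bin 9: place 7, 5 left
bin 10: place 7, 5 left
bin 11: place 7, 5 left
bin 12: place 7, 5 left
bin 1: place 3, 0 left
bin 2: place 3, 0 left
bin 3: place 2, 2 left
bin 3: place 2, 0 left
bin 4: place 1, 3 left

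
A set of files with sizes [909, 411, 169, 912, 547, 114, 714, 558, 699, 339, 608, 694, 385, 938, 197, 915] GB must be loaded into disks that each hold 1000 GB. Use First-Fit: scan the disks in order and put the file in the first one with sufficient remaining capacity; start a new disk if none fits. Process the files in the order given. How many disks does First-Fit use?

909 GB → disk 1 (remaining 91 GB)
411 GB → disk 2 (remaining 589 GB)
169 GB → disk 2 (remaining 420 GB)
912 GB → disk 3 (remaining 88 GB)
547 GB → disk 4 (remaining 453 GB)
114 GB → disk 2 (remaining 306 GB)
714 GB → disk 5 (remaining 286 GB)
558 GB → disk 6 (remaining 442 GB)
699 GB → disk 7 (remaining 301 GB)
339 GB → disk 4 (remaining 114 GB)
608 GB → disk 8 (remaining 392 GB)
694 GB → disk 9 (remaining 306 GB)
385 GB → disk 6 (remaining 57 GB)
938 GB → disk 10 (remaining 62 GB)
197 GB → disk 2 (remaining 109 GB)
915 GB → disk 11 (remaining 85 GB)
Final disks: [909] [411,169,114,197] [912] [547,339] [714] [558,385] [699] [608] [694] [938] [915].

11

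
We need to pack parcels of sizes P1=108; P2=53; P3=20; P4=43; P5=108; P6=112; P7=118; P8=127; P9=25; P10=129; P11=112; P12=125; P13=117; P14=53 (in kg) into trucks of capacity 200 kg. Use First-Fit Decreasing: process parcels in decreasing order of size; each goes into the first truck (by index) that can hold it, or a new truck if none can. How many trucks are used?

Sorted descending: 129, 127, 125, 118, 117, 112, 112, 108, 108, 53, 53, 43, 25, 20.
129 kg → truck 1 (remaining 71 kg)
127 kg → truck 2 (remaining 73 kg)
125 kg → truck 3 (remaining 75 kg)
118 kg → truck 4 (remaining 82 kg)
117 kg → truck 5 (remaining 83 kg)
112 kg → truck 6 (remaining 88 kg)
112 kg → truck 7 (remaining 88 kg)
108 kg → truck 8 (remaining 92 kg)
108 kg → truck 9 (remaining 92 kg)
53 kg → truck 1 (remaining 18 kg)
53 kg → truck 2 (remaining 20 kg)
43 kg → truck 3 (remaining 32 kg)
25 kg → truck 3 (remaining 7 kg)
20 kg → truck 2 (remaining 0 kg)
Final trucks: [129,53] [127,53,20] [125,43,25] [118] [117] [112] [112] [108] [108].

9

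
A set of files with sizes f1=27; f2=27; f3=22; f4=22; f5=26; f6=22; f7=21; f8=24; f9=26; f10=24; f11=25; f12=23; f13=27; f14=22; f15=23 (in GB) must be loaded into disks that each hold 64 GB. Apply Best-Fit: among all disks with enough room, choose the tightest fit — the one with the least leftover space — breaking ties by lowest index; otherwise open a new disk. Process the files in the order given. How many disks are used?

8 disks

f1 (27 GB) → disk 1 (remaining 37 GB)
f2 (27 GB) → disk 1 (remaining 10 GB)
f3 (22 GB) → disk 2 (remaining 42 GB)
f4 (22 GB) → disk 2 (remaining 20 GB)
f5 (26 GB) → disk 3 (remaining 38 GB)
f6 (22 GB) → disk 3 (remaining 16 GB)
f7 (21 GB) → disk 4 (remaining 43 GB)
f8 (24 GB) → disk 4 (remaining 19 GB)
f9 (26 GB) → disk 5 (remaining 38 GB)
f10 (24 GB) → disk 5 (remaining 14 GB)
f11 (25 GB) → disk 6 (remaining 39 GB)
f12 (23 GB) → disk 6 (remaining 16 GB)
f13 (27 GB) → disk 7 (remaining 37 GB)
f14 (22 GB) → disk 7 (remaining 15 GB)
f15 (23 GB) → disk 8 (remaining 41 GB)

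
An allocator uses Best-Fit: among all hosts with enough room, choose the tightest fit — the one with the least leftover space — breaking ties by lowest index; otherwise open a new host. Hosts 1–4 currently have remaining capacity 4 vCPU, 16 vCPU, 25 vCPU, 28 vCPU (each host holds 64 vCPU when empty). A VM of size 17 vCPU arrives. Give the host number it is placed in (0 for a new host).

Hosts with room: host 3 (25 vCPU), host 4 (28 vCPU).
Tightest fit is host 3 with 25 vCPU free.

3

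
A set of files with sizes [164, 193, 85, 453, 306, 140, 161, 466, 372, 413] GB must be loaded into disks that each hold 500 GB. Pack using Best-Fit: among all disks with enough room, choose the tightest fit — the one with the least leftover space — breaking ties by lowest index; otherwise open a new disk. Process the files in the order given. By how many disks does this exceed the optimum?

1

Best-Fit: [164,193,85] [453] [306,140] [161] [466] [372] [413] → 7 disks.
Total size 2753 GB; any packing needs at least ⌈2753/500⌉ = 6 disks.
An optimal packing achieves that bound: [466] [453] [413,85] [372] [306,193] [164,161,140] → 6 disks.
Excess: 7 − 6 = 1.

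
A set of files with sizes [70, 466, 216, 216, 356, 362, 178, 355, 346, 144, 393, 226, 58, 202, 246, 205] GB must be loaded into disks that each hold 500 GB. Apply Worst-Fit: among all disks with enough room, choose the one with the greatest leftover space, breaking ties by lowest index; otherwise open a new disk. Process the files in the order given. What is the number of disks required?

10 disks

disk 1: place 70 GB, 430 GB left
disk 2: place 466 GB, 34 GB left
disk 1: place 216 GB, 214 GB left
disk 3: place 216 GB, 284 GB left
disk 4: place 356 GB, 144 GB left
disk 5: place 362 GB, 138 GB left
disk 3: place 178 GB, 106 GB left
disk 6: place 355 GB, 145 GB left
disk 7: place 346 GB, 154 GB left
disk 1: place 144 GB, 70 GB left
disk 8: place 393 GB, 107 GB left
disk 9: place 226 GB, 274 GB left
disk 9: place 58 GB, 216 GB left
disk 9: place 202 GB, 14 GB left
disk 10: place 246 GB, 254 GB left
disk 10: place 205 GB, 49 GB left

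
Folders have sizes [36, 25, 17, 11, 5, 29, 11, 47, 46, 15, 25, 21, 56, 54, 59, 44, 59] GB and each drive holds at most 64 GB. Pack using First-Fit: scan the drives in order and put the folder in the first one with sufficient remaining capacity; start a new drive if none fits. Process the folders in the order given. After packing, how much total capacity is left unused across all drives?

drive 1: place 36 GB, 28 GB left
drive 1: place 25 GB, 3 GB left
drive 2: place 17 GB, 47 GB left
drive 2: place 11 GB, 36 GB left
drive 2: place 5 GB, 31 GB left
drive 2: place 29 GB, 2 GB left
drive 3: place 11 GB, 53 GB left
drive 3: place 47 GB, 6 GB left
drive 4: place 46 GB, 18 GB left
drive 4: place 15 GB, 3 GB left
drive 5: place 25 GB, 39 GB left
drive 5: place 21 GB, 18 GB left
drive 6: place 56 GB, 8 GB left
drive 7: place 54 GB, 10 GB left
drive 8: place 59 GB, 5 GB left
drive 9: place 44 GB, 20 GB left
drive 10: place 59 GB, 5 GB left
10 drives × 64 GB = 640 GB; used 560 GB; unused 80 GB.

80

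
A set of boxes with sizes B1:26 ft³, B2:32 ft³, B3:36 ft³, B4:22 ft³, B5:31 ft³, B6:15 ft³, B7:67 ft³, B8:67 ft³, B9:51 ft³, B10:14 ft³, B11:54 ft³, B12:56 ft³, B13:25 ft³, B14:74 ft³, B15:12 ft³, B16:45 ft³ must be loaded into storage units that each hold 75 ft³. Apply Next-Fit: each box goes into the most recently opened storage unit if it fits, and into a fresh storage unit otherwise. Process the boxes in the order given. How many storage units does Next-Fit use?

11 storage units

storage unit 1: place B1 (26 ft³), 49 ft³ left
storage unit 1: place B2 (32 ft³), 17 ft³ left
storage unit 2: place B3 (36 ft³), 39 ft³ left
storage unit 2: place B4 (22 ft³), 17 ft³ left
storage unit 3: place B5 (31 ft³), 44 ft³ left
storage unit 3: place B6 (15 ft³), 29 ft³ left
storage unit 4: place B7 (67 ft³), 8 ft³ left
storage unit 5: place B8 (67 ft³), 8 ft³ left
storage unit 6: place B9 (51 ft³), 24 ft³ left
storage unit 6: place B10 (14 ft³), 10 ft³ left
storage unit 7: place B11 (54 ft³), 21 ft³ left
storage unit 8: place B12 (56 ft³), 19 ft³ left
storage unit 9: place B13 (25 ft³), 50 ft³ left
storage unit 10: place B14 (74 ft³), 1 ft³ left
storage unit 11: place B15 (12 ft³), 63 ft³ left
storage unit 11: place B16 (45 ft³), 18 ft³ left
Final storage units: [26,32] [36,22] [31,15] [67] [67] [51,14] [54] [56] [25] [74] [12,45].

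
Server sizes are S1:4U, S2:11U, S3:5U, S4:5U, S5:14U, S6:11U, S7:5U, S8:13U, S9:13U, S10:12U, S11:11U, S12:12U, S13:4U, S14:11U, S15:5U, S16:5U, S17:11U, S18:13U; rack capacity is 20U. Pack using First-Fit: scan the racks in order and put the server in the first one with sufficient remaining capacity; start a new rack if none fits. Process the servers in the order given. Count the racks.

11

Put S1 (4U) in rack 1; 16U remain.
Put S2 (11U) in rack 1; 5U remain.
Put S3 (5U) in rack 1; 0U remain.
Put S4 (5U) in rack 2; 15U remain.
Put S5 (14U) in rack 2; 1U remain.
Put S6 (11U) in rack 3; 9U remain.
Put S7 (5U) in rack 3; 4U remain.
Put S8 (13U) in rack 4; 7U remain.
Put S9 (13U) in rack 5; 7U remain.
Put S10 (12U) in rack 6; 8U remain.
Put S11 (11U) in rack 7; 9U remain.
Put S12 (12U) in rack 8; 8U remain.
Put S13 (4U) in rack 3; 0U remain.
Put S14 (11U) in rack 9; 9U remain.
Put S15 (5U) in rack 4; 2U remain.
Put S16 (5U) in rack 5; 2U remain.
Put S17 (11U) in rack 10; 9U remain.
Put S18 (13U) in rack 11; 7U remain.
Final racks: [4,11,5] [5,14] [11,5,4] [13,5] [13,5] [12] [11] [12] [11] [11] [13].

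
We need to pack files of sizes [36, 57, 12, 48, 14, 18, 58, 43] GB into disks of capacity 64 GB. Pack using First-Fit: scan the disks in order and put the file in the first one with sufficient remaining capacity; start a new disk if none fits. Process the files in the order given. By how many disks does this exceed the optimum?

0

First-Fit: [36,12,14] [57] [48] [18,43] [58] → 5 disks.
Total size 286 GB; any packing needs at least ⌈286/64⌉ = 5 disks.
So 5 is already optimal.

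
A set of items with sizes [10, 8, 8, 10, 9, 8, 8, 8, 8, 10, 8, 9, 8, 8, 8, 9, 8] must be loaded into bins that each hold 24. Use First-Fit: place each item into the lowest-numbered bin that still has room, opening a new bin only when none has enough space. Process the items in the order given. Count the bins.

bin 1: place 10, 14 left
bin 1: place 8, 6 left
bin 2: place 8, 16 left
bin 2: place 10, 6 left
bin 3: place 9, 15 left
bin 3: place 8, 7 left
bin 4: place 8, 16 left
bin 4: place 8, 8 left
bin 4: place 8, 0 left
bin 5: place 10, 14 left
bin 5: place 8, 6 left
bin 6: place 9, 15 left
bin 6: place 8, 7 left
bin 7: place 8, 16 left
bin 7: place 8, 8 left
bin 8: place 9, 15 left
bin 7: place 8, 0 left

8 bins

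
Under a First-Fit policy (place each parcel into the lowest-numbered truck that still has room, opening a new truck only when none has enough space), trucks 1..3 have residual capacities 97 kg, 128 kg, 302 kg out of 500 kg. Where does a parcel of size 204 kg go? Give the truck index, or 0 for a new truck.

Trucks with room: truck 3 (302 kg).
The first with room is truck 3.

3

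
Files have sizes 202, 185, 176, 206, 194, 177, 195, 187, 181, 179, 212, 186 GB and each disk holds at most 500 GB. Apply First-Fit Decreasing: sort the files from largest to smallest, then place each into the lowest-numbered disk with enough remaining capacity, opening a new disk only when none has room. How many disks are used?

6

Sorted descending: 212, 206, 202, 195, 194, 187, 186, 185, 181, 179, 177, 176.
disk 1: place 212 GB, 288 GB left
disk 1: place 206 GB, 82 GB left
disk 2: place 202 GB, 298 GB left
disk 2: place 195 GB, 103 GB left
disk 3: place 194 GB, 306 GB left
disk 3: place 187 GB, 119 GB left
disk 4: place 186 GB, 314 GB left
disk 4: place 185 GB, 129 GB left
disk 5: place 181 GB, 319 GB left
disk 5: place 179 GB, 140 GB left
disk 6: place 177 GB, 323 GB left
disk 6: place 176 GB, 147 GB left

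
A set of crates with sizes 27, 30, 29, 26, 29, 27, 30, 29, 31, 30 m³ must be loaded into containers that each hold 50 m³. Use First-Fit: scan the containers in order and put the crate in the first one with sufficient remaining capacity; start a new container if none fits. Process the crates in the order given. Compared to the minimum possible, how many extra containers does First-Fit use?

0

First-Fit: [27] [30] [29] [26] [29] [27] [30] [29] [31] [30] → 10 containers.
10 crates exceed 25 m³ (half the capacity), and no two of those can share a container, so at least 10 containers are needed.
So 10 is already optimal.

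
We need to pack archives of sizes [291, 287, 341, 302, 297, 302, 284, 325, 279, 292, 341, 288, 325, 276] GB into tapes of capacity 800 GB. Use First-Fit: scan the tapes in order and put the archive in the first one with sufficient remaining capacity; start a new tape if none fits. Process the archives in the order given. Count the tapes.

7 tapes

291 GB → tape 1 (remaining 509 GB)
287 GB → tape 1 (remaining 222 GB)
341 GB → tape 2 (remaining 459 GB)
302 GB → tape 2 (remaining 157 GB)
297 GB → tape 3 (remaining 503 GB)
302 GB → tape 3 (remaining 201 GB)
284 GB → tape 4 (remaining 516 GB)
325 GB → tape 4 (remaining 191 GB)
279 GB → tape 5 (remaining 521 GB)
292 GB → tape 5 (remaining 229 GB)
341 GB → tape 6 (remaining 459 GB)
288 GB → tape 6 (remaining 171 GB)
325 GB → tape 7 (remaining 475 GB)
276 GB → tape 7 (remaining 199 GB)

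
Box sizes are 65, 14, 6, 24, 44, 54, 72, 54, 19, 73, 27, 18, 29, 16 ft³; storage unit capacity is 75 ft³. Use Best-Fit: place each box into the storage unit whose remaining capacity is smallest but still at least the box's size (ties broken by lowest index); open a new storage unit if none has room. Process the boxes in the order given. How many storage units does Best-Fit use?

8

storage unit 1: place 65 ft³, 10 ft³ left
storage unit 2: place 14 ft³, 61 ft³ left
storage unit 1: place 6 ft³, 4 ft³ left
storage unit 2: place 24 ft³, 37 ft³ left
storage unit 3: place 44 ft³, 31 ft³ left
storage unit 4: place 54 ft³, 21 ft³ left
storage unit 5: place 72 ft³, 3 ft³ left
storage unit 6: place 54 ft³, 21 ft³ left
storage unit 4: place 19 ft³, 2 ft³ left
storage unit 7: place 73 ft³, 2 ft³ left
storage unit 3: place 27 ft³, 4 ft³ left
storage unit 6: place 18 ft³, 3 ft³ left
storage unit 2: place 29 ft³, 8 ft³ left
storage unit 8: place 16 ft³, 59 ft³ left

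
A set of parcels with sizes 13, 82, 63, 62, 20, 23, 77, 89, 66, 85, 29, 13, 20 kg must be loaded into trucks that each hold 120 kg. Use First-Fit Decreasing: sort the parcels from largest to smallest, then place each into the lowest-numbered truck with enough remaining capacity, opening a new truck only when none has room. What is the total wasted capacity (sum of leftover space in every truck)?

198

Sorted descending: 89, 85, 82, 77, 66, 63, 62, 29, 23, 20, 20, 13, 13.
Put 89 kg in truck 1; 31 kg remain.
Put 85 kg in truck 2; 35 kg remain.
Put 82 kg in truck 3; 38 kg remain.
Put 77 kg in truck 4; 43 kg remain.
Put 66 kg in truck 5; 54 kg remain.
Put 63 kg in truck 6; 57 kg remain.
Put 62 kg in truck 7; 58 kg remain.
Put 29 kg in truck 1; 2 kg remain.
Put 23 kg in truck 2; 12 kg remain.
Put 20 kg in truck 3; 18 kg remain.
Put 20 kg in truck 4; 23 kg remain.
Put 13 kg in truck 3; 5 kg remain.
Put 13 kg in truck 4; 10 kg remain.
7 trucks × 120 kg = 840 kg; used 642 kg; unused 198 kg.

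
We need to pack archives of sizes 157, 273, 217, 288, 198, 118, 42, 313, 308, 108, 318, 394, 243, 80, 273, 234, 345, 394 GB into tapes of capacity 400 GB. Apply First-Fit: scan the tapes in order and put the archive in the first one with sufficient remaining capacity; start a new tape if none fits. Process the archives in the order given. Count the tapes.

157 GB → tape 1 (remaining 243 GB)
273 GB → tape 2 (remaining 127 GB)
217 GB → tape 1 (remaining 26 GB)
288 GB → tape 3 (remaining 112 GB)
198 GB → tape 4 (remaining 202 GB)
118 GB → tape 2 (remaining 9 GB)
42 GB → tape 3 (remaining 70 GB)
313 GB → tape 5 (remaining 87 GB)
308 GB → tape 6 (remaining 92 GB)
108 GB → tape 4 (remaining 94 GB)
318 GB → tape 7 (remaining 82 GB)
394 GB → tape 8 (remaining 6 GB)
243 GB → tape 9 (remaining 157 GB)
80 GB → tape 4 (remaining 14 GB)
273 GB → tape 10 (remaining 127 GB)
234 GB → tape 11 (remaining 166 GB)
345 GB → tape 12 (remaining 55 GB)
394 GB → tape 13 (remaining 6 GB)

13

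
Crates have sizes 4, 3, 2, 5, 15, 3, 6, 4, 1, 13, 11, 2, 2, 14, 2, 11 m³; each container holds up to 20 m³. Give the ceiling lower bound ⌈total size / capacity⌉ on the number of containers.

Total size = 4 + 3 + 2 + 5 + 15 + 3 + 6 + 4 + 1 + 13 + 11 + 2 + 2 + 14 + 2 + 11 = 98 m³.
⌈98 / 20⌉ = 5.

5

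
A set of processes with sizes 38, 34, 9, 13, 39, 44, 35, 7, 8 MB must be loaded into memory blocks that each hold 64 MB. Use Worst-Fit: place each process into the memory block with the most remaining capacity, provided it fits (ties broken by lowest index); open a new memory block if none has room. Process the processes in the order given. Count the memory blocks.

5

38 MB → memory block 1 (remaining 26 MB)
34 MB → memory block 2 (remaining 30 MB)
9 MB → memory block 2 (remaining 21 MB)
13 MB → memory block 1 (remaining 13 MB)
39 MB → memory block 3 (remaining 25 MB)
44 MB → memory block 4 (remaining 20 MB)
35 MB → memory block 5 (remaining 29 MB)
7 MB → memory block 5 (remaining 22 MB)
8 MB → memory block 3 (remaining 17 MB)
Final memory blocks: [38,13] [34,9] [39,8] [44] [35,7].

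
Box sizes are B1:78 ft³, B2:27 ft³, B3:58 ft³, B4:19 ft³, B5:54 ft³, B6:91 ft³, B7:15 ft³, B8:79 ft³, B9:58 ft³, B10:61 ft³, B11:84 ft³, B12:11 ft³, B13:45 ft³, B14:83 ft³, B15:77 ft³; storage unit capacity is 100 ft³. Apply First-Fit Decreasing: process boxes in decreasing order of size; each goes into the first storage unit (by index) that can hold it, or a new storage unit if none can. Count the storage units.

10 storage units

Sorted descending: 91, 84, 83, 79, 78, 77, 61, 58, 58, 54, 45, 27, 19, 15, 11.
Put 91 ft³ in storage unit 1; 9 ft³ remain.
Put 84 ft³ in storage unit 2; 16 ft³ remain.
Put 83 ft³ in storage unit 3; 17 ft³ remain.
Put 79 ft³ in storage unit 4; 21 ft³ remain.
Put 78 ft³ in storage unit 5; 22 ft³ remain.
Put 77 ft³ in storage unit 6; 23 ft³ remain.
Put 61 ft³ in storage unit 7; 39 ft³ remain.
Put 58 ft³ in storage unit 8; 42 ft³ remain.
Put 58 ft³ in storage unit 9; 42 ft³ remain.
Put 54 ft³ in storage unit 10; 46 ft³ remain.
Put 45 ft³ in storage unit 10; 1 ft³ remain.
Put 27 ft³ in storage unit 7; 12 ft³ remain.
Put 19 ft³ in storage unit 4; 2 ft³ remain.
Put 15 ft³ in storage unit 2; 1 ft³ remain.
Put 11 ft³ in storage unit 3; 6 ft³ remain.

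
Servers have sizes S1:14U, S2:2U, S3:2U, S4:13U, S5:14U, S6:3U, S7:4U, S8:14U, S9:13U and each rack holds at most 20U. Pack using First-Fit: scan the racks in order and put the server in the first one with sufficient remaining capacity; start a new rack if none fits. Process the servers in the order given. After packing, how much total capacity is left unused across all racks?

S1 (14U) → rack 1 (remaining 6U)
S2 (2U) → rack 1 (remaining 4U)
S3 (2U) → rack 1 (remaining 2U)
S4 (13U) → rack 2 (remaining 7U)
S5 (14U) → rack 3 (remaining 6U)
S6 (3U) → rack 2 (remaining 4U)
S7 (4U) → rack 2 (remaining 0U)
S8 (14U) → rack 4 (remaining 6U)
S9 (13U) → rack 5 (remaining 7U)
5 racks × 20U = 100U; used 79U; unused 21U.

21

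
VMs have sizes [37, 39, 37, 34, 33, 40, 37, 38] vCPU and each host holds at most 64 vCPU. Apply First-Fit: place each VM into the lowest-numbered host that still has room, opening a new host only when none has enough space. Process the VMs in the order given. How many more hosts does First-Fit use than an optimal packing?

0

First-Fit: [37] [39] [37] [34] [33] [40] [37] [38] → 8 hosts.
8 VMs exceed 32 vCPU (half the capacity), and no two of those can share a host, so at least 8 hosts are needed.
So 8 is already optimal.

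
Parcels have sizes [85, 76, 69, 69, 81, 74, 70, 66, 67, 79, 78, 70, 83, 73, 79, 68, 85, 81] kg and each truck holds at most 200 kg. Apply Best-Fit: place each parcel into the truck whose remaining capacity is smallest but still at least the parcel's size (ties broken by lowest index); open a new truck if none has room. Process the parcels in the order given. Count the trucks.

Put 85 kg in truck 1; 115 kg remain.
Put 76 kg in truck 1; 39 kg remain.
Put 69 kg in truck 2; 131 kg remain.
Put 69 kg in truck 2; 62 kg remain.
Put 81 kg in truck 3; 119 kg remain.
Put 74 kg in truck 3; 45 kg remain.
Put 70 kg in truck 4; 130 kg remain.
Put 66 kg in truck 4; 64 kg remain.
Put 67 kg in truck 5; 133 kg remain.
Put 79 kg in truck 5; 54 kg remain.
Put 78 kg in truck 6; 122 kg remain.
Put 70 kg in truck 6; 52 kg remain.
Put 83 kg in truck 7; 117 kg remain.
Put 73 kg in truck 7; 44 kg remain.
Put 79 kg in truck 8; 121 kg remain.
Put 68 kg in truck 8; 53 kg remain.
Put 85 kg in truck 9; 115 kg remain.
Put 81 kg in truck 9; 34 kg remain.

9 trucks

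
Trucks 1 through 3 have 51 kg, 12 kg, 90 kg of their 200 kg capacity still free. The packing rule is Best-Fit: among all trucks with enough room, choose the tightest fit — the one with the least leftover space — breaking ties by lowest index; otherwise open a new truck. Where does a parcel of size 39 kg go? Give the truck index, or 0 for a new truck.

1

Trucks with room: truck 1 (51 kg), truck 3 (90 kg).
Tightest fit is truck 1 with 51 kg free.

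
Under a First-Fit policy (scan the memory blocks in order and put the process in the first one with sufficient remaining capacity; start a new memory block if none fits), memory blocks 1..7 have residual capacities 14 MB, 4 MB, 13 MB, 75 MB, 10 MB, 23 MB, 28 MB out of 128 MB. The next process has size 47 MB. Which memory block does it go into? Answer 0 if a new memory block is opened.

4

Memory blocks with room: memory block 4 (75 MB).
The first with room is memory block 4.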